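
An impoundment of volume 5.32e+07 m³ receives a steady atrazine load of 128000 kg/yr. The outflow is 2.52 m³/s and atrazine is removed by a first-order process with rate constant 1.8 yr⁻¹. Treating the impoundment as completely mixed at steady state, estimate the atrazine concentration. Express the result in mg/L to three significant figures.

Outflow Q = 2.52 m³/s × 3.156e+07 s/yr = 7.953e+07 m³/yr.
Steady-state CSTR mass balance: W = Q·C + k·V·C, so C = W/(Q + kV).
Q + kV = 7.953e+07 + 1.8·5.32e+07 = 1.753e+08 m³/yr.
C = 128000/1.753e+08 = 0.0007302 kg/m³ = 0.7302 mg/L.

0.730 mg/L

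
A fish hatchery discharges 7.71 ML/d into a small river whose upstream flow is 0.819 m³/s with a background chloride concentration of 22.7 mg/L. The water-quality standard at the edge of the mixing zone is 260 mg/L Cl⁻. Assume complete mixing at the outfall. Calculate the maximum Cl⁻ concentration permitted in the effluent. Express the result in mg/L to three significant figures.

7.71 ML/d = 0.08924 m³/s.
Mass balance: 260·0.9082 = 0.08924·Cₑ + 0.819·22.7.
Cₑ = (236.1 − 18.59) / 0.08924 = 2438 mg/L.

2440 mg/L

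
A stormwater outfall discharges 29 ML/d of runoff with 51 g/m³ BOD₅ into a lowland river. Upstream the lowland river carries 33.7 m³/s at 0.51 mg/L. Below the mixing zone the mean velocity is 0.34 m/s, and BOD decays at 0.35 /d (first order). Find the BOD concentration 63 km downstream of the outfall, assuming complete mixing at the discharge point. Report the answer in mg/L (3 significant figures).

29 ML/d = 0.3356 m³/s.
After complete mixing, C₀ = (0.3356·51 + 33.7·0.51) / 34.04 = 1.008 mg/L.
Travel time t = 6.3e+04 m / 0.34 m/s = 1.853e+05 s = 2.145 d.
C = 1.008·exp(−0.35·2.145) = 1.008·0.4721 = 0.4758 mg/L.

0.476 mg/L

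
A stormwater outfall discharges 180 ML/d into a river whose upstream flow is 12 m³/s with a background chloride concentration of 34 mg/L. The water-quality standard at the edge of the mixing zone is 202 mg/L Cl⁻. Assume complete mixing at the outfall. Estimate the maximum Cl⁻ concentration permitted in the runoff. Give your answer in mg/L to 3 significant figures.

180 ML/d = 2.083 m³/s.
Mass balance: 202·14.08 = 2.083·Cₑ + 12·34.
Cₑ = (2845 − 408) / 2.083 = 1170 mg/L.

1170 mg/L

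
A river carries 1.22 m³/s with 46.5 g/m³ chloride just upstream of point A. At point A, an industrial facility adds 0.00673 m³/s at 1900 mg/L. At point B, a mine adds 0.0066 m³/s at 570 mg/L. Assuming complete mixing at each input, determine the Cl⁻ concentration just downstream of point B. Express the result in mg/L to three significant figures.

59.4 mg/L

After input A: C = (1.22·46.5 + 0.00673·1900) / 1.227 = 56.67 mg/L.
After input B: C = (1.227·56.67 + 0.0066·570) / 1.233 = 59.42 mg/L.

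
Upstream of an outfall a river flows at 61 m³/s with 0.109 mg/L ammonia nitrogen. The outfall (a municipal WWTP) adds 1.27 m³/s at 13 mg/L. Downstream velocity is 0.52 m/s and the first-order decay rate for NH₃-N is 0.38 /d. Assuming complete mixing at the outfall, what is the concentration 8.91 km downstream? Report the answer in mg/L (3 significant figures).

0.345 mg/L

After complete mixing, C₀ = (1.27·13 + 61·0.109) / 62.27 = 0.3719 mg/L.
Travel time t = 8910 m / 0.52 m/s = 1.713e+04 s = 0.1983 d.
C = 0.3719·exp(−0.38·0.1983) = 0.3719·0.9274 = 0.3449 mg/L.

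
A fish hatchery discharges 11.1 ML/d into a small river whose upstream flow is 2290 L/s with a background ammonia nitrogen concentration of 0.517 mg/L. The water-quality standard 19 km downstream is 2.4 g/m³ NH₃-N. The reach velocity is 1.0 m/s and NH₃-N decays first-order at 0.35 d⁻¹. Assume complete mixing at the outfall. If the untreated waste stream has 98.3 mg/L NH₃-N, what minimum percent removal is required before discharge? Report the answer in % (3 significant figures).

11.1 ML/d = 0.1285 m³/s.
2290 L/s = 2.29 m³/s.
Travel time to the compliance point: t = 1.9e+04/1.0 = 1.9e+04 s = 0.2199 d; decay factor exp(−0.35·0.2199) = 0.9259.
So the concentration just after mixing may be at most 2.4/0.9259 = 2.592 mg/L.
Mass balance: 2.592·2.418 = 0.1285·Cₑ + 2.29·0.517.
Cₑ = (6.269 − 1.184) / 0.1285 = 39.58 mg/L.
Required removal = 1 − 39.58/98.3 = 59.74 %.

59.7 %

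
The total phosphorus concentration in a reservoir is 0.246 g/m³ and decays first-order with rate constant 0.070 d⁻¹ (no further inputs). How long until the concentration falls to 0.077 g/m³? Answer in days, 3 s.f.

t = ln(C₀/C)/k = ln(0.246/0.077)/0.070 = 1.162/0.070 = 16.59 d.

16.6 d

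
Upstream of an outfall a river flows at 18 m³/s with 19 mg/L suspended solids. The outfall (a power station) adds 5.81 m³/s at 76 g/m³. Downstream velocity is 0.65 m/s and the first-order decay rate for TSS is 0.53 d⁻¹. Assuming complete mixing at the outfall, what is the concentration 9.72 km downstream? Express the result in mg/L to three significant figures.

After complete mixing, C₀ = (5.81·76 + 18·19) / 23.81 = 32.91 mg/L.
Travel time t = 9720 m / 0.65 m/s = 1.495e+04 s = 0.1731 d.
C = 32.91·exp(−0.53·0.1731) = 32.91·0.9124 = 30.02 mg/L.

30.0 mg/L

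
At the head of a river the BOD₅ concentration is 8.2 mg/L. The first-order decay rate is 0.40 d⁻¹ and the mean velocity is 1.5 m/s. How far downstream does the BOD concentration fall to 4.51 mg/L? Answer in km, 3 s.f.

From C = C₀·e^(−kt), t = ln(C₀/C)/k = ln(8.2/4.51)/0.40 = 0.5978/0.40 = 1.495 d.
Distance = v·t = 1.5 m/s × 1.291e+05 s = 1.937e+05 m = 193.7 km.

194 km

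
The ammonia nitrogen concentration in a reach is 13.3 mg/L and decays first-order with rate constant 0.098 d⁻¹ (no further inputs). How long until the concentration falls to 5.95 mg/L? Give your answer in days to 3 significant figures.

8.21 d

t = ln(C₀/C)/k = ln(13.3/5.95)/0.098 = 0.8044/0.098 = 8.208 d.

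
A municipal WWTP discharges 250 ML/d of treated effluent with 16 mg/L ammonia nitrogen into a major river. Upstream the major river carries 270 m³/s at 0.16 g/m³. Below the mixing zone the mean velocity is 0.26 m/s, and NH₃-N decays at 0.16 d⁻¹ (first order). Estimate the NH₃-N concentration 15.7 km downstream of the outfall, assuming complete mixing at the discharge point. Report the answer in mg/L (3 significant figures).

250 ML/d = 2.894 m³/s.
After complete mixing, C₀ = (2.894·16 + 270·0.16) / 272.9 = 0.328 mg/L.
Travel time t = 1.57e+04 m / 0.26 m/s = 6.038e+04 s = 0.6989 d.
C = 0.328·exp(−0.16·0.6989) = 0.328·0.8942 = 0.2933 mg/L.

0.293 mg/L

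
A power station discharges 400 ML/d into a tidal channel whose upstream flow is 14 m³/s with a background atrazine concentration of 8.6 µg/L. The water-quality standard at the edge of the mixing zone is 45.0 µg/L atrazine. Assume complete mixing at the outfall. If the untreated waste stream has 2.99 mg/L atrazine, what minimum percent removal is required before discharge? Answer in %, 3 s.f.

94.8 %

400 ML/d = 4.63 m³/s.
8.6 µg/L = 0.0086 mg/L.
45.0 µg/L = 0.045 mg/L.
Mass balance: 0.045·18.63 = 4.63·Cₑ + 14·0.0086.
Cₑ = (0.8383 − 0.1204) / 4.63 = 0.1551 mg/L.
Required removal = 1 − 0.1551/2.99 = 94.81 %.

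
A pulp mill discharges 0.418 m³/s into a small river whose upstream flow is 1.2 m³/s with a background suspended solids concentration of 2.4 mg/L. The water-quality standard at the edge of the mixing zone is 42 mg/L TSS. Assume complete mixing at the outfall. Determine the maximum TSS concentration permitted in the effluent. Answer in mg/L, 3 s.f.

156 mg/L

Mass balance: 42·1.618 = 0.418·Cₑ + 1.2·2.4.
Cₑ = (67.96 − 2.88) / 0.418 = 155.7 mg/L.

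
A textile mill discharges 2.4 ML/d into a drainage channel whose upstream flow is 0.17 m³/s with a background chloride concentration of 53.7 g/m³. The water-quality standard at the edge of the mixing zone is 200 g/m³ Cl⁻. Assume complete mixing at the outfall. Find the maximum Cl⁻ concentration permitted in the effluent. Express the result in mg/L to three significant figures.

1100 mg/L

2.4 ML/d = 0.02778 m³/s.
Mass balance: 200·0.1978 = 0.02778·Cₑ + 0.17·53.7.
Cₑ = (39.56 − 9.129) / 0.02778 = 1095 mg/L.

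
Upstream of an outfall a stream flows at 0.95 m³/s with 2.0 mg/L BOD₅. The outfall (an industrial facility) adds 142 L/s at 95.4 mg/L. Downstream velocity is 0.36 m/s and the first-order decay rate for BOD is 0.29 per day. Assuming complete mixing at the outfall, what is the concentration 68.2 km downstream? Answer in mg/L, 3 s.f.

7.49 mg/L

142 L/s = 0.142 m³/s.
After complete mixing, C₀ = (0.142·95.4 + 0.95·2) / 1.092 = 14.15 mg/L.
Travel time t = 6.82e+04 m / 0.36 m/s = 1.894e+05 s = 2.193 d.
C = 14.15·exp(−0.29·2.193) = 14.15·0.5295 = 7.49 mg/L.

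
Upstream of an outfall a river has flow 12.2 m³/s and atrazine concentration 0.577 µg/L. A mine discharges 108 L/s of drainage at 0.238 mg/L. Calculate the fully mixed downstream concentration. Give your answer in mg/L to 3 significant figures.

0.00266 mg/L

108 L/s = 0.108 m³/s.
0.577 µg/L = 0.000577 mg/L.
Flow-weighted mixing gives C = (0.108·0.238 + 12.2·0.000577) / (0.108 + 12.2) = 0.03274/12.31 = 0.00266 mg/L.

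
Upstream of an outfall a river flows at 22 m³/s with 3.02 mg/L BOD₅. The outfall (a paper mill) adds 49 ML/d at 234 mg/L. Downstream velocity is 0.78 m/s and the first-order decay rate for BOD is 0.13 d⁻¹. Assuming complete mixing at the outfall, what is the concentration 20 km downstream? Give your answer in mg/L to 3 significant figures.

8.49 mg/L

49 ML/d = 0.5671 m³/s.
After complete mixing, C₀ = (0.5671·234 + 22·3.02) / 22.57 = 8.825 mg/L.
Travel time t = 2e+04 m / 0.78 m/s = 2.564e+04 s = 0.2968 d.
C = 8.825·exp(−0.13·0.2968) = 8.825·0.9622 = 8.491 mg/L.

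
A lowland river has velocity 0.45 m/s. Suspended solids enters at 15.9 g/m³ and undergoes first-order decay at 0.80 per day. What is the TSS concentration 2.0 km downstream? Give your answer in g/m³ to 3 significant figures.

15.3 g/m³

Travel time t = 2.0 km / 0.45 m/s = 2000/0.45 = 4444 s = 0.05144 d.
First-order decay: C = 15.9·exp(−0.80·0.05144) = 15.9·0.9597 = 15.26 g/m³.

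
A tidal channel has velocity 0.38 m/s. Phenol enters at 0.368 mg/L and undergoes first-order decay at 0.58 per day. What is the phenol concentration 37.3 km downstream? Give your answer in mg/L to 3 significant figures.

0.190 mg/L

Travel time t = 37.3 km / 0.38 m/s = 3.73e+04/0.38 = 9.816e+04 s = 1.136 d.
First-order decay: C = 0.368·exp(−0.58·1.136) = 0.368·0.5174 = 0.1904 mg/L.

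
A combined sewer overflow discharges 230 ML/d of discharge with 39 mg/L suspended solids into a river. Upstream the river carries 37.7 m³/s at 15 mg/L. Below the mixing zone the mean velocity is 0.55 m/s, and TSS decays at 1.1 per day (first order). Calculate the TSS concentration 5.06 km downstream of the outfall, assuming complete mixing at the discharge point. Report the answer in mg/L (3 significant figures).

14.7 mg/L

230 ML/d = 2.662 m³/s.
After complete mixing, C₀ = (2.662·39 + 37.7·15) / 40.36 = 16.58 mg/L.
Travel time t = 5060 m / 0.55 m/s = 9200 s = 0.1065 d.
C = 16.58·exp(−1.1·0.1065) = 16.58·0.8895 = 14.75 mg/L.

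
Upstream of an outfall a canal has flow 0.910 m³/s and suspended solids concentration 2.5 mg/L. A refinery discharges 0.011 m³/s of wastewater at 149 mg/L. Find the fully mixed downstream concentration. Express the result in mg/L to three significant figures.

Conservation of mass across the mixing zone: C = (0.011·149 + 0.91·2.5) / (0.011 + 0.91) = 3.914/0.921 = 4.25 mg/L.

4.25 mg/L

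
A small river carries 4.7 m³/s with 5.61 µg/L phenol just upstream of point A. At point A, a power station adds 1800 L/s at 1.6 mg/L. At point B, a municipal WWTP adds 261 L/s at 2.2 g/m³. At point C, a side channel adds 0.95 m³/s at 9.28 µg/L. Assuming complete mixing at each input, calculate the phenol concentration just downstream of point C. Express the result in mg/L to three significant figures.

5.61 µg/L = 0.00561 mg/L.
1800 L/s = 1.8 m³/s.
After input A: C = (4.7·0.00561 + 1.8·1.6) / 6.5 = 0.4471 mg/L.
261 L/s = 0.261 m³/s.
After input B: C = (6.5·0.4471 + 0.261·2.2) / 6.761 = 0.5148 mg/L.
9.28 µg/L = 0.00928 mg/L.
After input C: C = (6.761·0.5148 + 0.95·0.00928) / 7.711 = 0.4525 mg/L.

0.453 mg/L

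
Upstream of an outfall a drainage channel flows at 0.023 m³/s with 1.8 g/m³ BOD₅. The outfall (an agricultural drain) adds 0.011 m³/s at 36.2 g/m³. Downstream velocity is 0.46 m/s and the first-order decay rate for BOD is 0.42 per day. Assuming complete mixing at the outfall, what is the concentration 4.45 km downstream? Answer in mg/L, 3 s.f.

12.3 mg/L

After complete mixing, C₀ = (0.011·36.2 + 0.023·1.8) / 0.034 = 12.93 mg/L.
Travel time t = 4450 m / 0.46 m/s = 9674 s = 0.112 d.
C = 12.93·exp(−0.42·0.112) = 12.93·0.9541 = 12.34 mg/L.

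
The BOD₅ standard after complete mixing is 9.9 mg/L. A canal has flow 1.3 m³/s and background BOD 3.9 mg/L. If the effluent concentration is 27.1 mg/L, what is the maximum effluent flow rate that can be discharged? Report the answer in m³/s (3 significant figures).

Mass balance at complete mixing: C_std·(Q_w + Q_r) = Q_w·C_e + Q_r·C_b.
Rearranging, Q_w = Q_r·(C_std − C_b)/(C_e − C_std) = 1.3·(9.9 − 3.9) / (27.1 − 9.9) = 0.4535 m³/s.

0.453 m³/s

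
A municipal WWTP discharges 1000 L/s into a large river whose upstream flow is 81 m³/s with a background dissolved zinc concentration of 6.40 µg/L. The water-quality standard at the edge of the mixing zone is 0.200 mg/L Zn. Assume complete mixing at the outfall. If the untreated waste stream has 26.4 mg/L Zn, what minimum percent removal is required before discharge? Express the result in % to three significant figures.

39.8 %

1000 L/s = 1 m³/s.
6.40 µg/L = 0.0064 mg/L.
Mass balance: 0.2·82 = 1·Cₑ + 81·0.0064.
Cₑ = (16.4 − 0.5184) / 1 = 15.88 mg/L.
Required removal = 1 − 15.88/26.4 = 39.84 %.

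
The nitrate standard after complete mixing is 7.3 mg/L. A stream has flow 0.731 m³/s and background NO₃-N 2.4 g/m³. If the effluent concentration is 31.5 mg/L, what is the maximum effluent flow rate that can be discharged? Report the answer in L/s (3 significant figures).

148 L/s

Mass balance at complete mixing: C_std·(Q_w + Q_r) = Q_w·C_e + Q_r·C_b.
Rearranging, Q_w = Q_r·(C_std − C_b)/(C_e − C_std) = 0.731·(7.3 − 2.4) / (31.5 − 7.3) = 0.148 m³/s.
= 148 L/s.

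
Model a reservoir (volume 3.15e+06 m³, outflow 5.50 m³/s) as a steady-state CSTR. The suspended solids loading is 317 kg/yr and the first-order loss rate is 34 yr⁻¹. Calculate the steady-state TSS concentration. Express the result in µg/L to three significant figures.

1.13 µg/L

Outflow Q = 5.50 m³/s × 3.156e+07 s/yr = 1.736e+08 m³/yr.
Steady-state CSTR mass balance: W = Q·C + k·V·C, so C = W/(Q + kV).
Q + kV = 1.736e+08 + 34·3.15e+06 = 2.807e+08 m³/yr.
C = 317/2.807e+08 = 1.129e-06 kg/m³ = 0.001129 mg/L = 1.129 µg/L.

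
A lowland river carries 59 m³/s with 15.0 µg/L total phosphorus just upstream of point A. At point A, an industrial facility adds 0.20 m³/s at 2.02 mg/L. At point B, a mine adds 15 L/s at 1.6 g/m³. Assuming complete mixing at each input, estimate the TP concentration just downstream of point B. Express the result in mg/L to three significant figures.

15.0 µg/L = 0.015 mg/L.
After input A: C = (59·0.015 + 0.2·2.02) / 59.2 = 0.02177 mg/L.
15 L/s = 0.015 m³/s.
After input B: C = (59.2·0.02177 + 0.015·1.6) / 59.22 = 0.02217 mg/L.

0.0222 mg/L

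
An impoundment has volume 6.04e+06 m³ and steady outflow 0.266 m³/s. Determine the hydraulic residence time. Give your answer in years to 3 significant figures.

Q = 0.266 m³/s × 3.156e+07 s/yr = 8.394e+06 m³/yr.
Hydraulic residence time τ = V/Q = 6.04e+06/8.394e+06 = 0.7195 yr.

0.720 yr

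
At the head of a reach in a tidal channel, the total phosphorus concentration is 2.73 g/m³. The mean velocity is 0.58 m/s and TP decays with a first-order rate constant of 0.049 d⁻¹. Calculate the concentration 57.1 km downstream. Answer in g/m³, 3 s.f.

Travel time t = 57.1 km / 0.58 m/s = 5.71e+04/0.58 = 9.845e+04 s = 1.139 d.
First-order decay: C = 2.73·exp(−0.049·1.139) = 2.73·0.9457 = 2.582 g/m³.

2.58 g/m³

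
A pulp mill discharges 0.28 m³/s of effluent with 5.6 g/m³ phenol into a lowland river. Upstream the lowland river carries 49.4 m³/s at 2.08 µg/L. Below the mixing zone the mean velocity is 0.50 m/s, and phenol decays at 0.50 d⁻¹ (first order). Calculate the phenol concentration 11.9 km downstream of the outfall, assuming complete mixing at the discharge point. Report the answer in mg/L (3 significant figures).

0.0293 mg/L

2.08 µg/L = 0.00208 mg/L.
After complete mixing, C₀ = (0.28·5.6 + 49.4·0.00208) / 49.68 = 0.03363 mg/L.
Travel time t = 1.19e+04 m / 0.50 m/s = 2.38e+04 s = 0.2755 d.
C = 0.03363·exp(−0.50·0.2755) = 0.03363·0.8713 = 0.0293 mg/L.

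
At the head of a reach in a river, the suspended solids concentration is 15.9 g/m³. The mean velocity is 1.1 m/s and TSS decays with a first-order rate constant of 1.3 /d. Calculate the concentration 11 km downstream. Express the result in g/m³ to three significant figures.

13.7 g/m³

Travel time t = 11 km / 1.1 m/s = 1.1e+04/1.1 = 1e+04 s = 0.1157 d.
First-order decay: C = 15.9·exp(−1.3·0.1157) = 15.9·0.8603 = 13.68 g/m³.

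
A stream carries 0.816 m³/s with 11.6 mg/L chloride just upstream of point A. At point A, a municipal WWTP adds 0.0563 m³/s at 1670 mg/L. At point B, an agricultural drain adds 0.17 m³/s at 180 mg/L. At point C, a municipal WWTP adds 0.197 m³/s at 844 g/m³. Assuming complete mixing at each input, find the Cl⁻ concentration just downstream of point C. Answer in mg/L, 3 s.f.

After input A: C = (0.816·11.6 + 0.0563·1670) / 0.8723 = 118.6 mg/L.
After input B: C = (0.8723·118.6 + 0.17·180) / 1.042 = 128.6 mg/L.
After input C: C = (1.042·128.6 + 0.197·844) / 1.239 = 242.4 mg/L.

242 mg/L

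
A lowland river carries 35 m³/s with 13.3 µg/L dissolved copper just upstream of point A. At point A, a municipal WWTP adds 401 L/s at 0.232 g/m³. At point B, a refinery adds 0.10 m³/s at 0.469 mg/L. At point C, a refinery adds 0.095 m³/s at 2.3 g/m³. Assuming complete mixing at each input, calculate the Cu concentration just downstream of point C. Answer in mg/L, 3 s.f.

13.3 µg/L = 0.0133 mg/L.
401 L/s = 0.401 m³/s.
After input A: C = (35·0.0133 + 0.401·0.232) / 35.4 = 0.01578 mg/L.
After input B: C = (35.4·0.01578 + 0.1·0.469) / 35.5 = 0.01705 mg/L.
After input C: C = (35.5·0.01705 + 0.095·2.3) / 35.6 = 0.02315 mg/L.

0.0231 mg/L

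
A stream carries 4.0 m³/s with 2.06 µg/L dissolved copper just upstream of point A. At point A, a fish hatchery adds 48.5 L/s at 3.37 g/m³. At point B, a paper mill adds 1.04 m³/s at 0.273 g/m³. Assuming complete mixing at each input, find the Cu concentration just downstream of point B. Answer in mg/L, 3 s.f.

2.06 µg/L = 0.00206 mg/L.
48.5 L/s = 0.0485 m³/s.
After input A: C = (4·0.00206 + 0.0485·3.37) / 4.048 = 0.04241 mg/L.
After input B: C = (4.048·0.04241 + 1.04·0.273) / 5.088 = 0.08954 mg/L.

0.0895 mg/L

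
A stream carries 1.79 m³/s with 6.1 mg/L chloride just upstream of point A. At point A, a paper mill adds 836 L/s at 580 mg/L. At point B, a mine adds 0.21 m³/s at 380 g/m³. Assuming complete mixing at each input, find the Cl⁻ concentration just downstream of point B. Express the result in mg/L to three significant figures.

203 mg/L

836 L/s = 0.836 m³/s.
After input A: C = (1.79·6.1 + 0.836·580) / 2.626 = 188.8 mg/L.
After input B: C = (2.626·188.8 + 0.21·380) / 2.836 = 203 mg/L.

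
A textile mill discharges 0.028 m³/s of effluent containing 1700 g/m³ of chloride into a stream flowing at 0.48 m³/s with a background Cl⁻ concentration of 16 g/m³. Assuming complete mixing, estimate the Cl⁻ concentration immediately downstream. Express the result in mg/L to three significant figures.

109 mg/L

Flow-weighted mixing gives C = (0.028·1700 + 0.48·16) / (0.028 + 0.48) = 55.28/0.508 = 108.8 mg/L.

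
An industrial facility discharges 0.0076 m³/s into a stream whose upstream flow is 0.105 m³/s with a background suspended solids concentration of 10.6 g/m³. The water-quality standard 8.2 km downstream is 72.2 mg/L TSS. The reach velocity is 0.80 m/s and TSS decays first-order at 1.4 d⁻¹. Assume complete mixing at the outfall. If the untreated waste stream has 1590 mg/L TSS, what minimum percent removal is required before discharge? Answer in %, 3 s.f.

Travel time to the compliance point: t = 8200/0.80 = 1.025e+04 s = 0.1186 d; decay factor exp(−1.4·0.1186) = 0.847.
So the concentration just after mixing may be at most 72.2/0.847 = 85.24 mg/L.
Mass balance: 85.24·0.1126 = 0.0076·Cₑ + 0.105·10.6.
Cₑ = (9.599 − 1.113) / 0.0076 = 1117 mg/L.
Required removal = 1 − 1117/1590 = 29.78 %.

29.8 %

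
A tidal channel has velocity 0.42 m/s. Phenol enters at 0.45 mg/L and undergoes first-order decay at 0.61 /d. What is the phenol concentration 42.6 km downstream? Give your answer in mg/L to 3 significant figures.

0.220 mg/L

Travel time t = 42.6 km / 0.42 m/s = 4.26e+04/0.42 = 1.014e+05 s = 1.174 d.
First-order decay: C = 0.45·exp(−0.61·1.174) = 0.45·0.4887 = 0.2199 mg/L.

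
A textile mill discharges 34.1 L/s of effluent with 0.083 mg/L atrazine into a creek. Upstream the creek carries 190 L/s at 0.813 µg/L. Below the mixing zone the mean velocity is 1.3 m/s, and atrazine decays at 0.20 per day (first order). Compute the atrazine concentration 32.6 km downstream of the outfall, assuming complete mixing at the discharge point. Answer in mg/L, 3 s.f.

34.1 L/s = 0.0341 m³/s.
190 L/s = 0.19 m³/s.
0.813 µg/L = 0.000813 mg/L.
After complete mixing, C₀ = (0.0341·0.083 + 0.19·0.000813) / 0.2241 = 0.01332 mg/L.
Travel time t = 3.26e+04 m / 1.3 m/s = 2.508e+04 s = 0.2902 d.
C = 0.01332·exp(−0.20·0.2902) = 0.01332·0.9436 = 0.01257 mg/L.

0.0126 mg/L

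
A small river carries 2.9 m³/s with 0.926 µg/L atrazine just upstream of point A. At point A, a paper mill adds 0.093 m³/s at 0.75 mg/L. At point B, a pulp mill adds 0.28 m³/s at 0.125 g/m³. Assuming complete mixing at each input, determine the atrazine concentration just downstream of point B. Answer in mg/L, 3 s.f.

0.926 µg/L = 0.000926 mg/L.
After input A: C = (2.9·0.000926 + 0.093·0.75) / 2.993 = 0.0242 mg/L.
After input B: C = (2.993·0.0242 + 0.28·0.125) / 3.273 = 0.03282 mg/L.

0.0328 mg/L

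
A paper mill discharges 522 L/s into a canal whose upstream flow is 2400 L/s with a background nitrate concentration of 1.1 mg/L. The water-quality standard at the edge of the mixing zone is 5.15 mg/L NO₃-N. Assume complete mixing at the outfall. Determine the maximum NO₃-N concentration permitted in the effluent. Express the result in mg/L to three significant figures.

522 L/s = 0.522 m³/s.
2400 L/s = 2.4 m³/s.
Mass balance: 5.15·2.922 = 0.522·Cₑ + 2.4·1.1.
Cₑ = (15.05 − 2.64) / 0.522 = 23.77 mg/L.

23.8 mg/L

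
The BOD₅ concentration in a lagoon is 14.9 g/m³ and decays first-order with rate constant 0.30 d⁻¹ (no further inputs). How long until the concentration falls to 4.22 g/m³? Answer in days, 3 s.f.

t = ln(C₀/C)/k = ln(14.9/4.22)/0.30 = 1.262/0.30 = 4.205 d.

4.21 d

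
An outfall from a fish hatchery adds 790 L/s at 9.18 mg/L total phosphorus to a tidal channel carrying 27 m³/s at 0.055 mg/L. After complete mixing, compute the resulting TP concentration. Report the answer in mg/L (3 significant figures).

790 L/s = 0.79 m³/s.
By mass balance at complete mixing, C = (0.79·9.18 + 27·0.055) / (0.79 + 27) = 8.737/27.79 = 0.3144 mg/L.

0.314 mg/L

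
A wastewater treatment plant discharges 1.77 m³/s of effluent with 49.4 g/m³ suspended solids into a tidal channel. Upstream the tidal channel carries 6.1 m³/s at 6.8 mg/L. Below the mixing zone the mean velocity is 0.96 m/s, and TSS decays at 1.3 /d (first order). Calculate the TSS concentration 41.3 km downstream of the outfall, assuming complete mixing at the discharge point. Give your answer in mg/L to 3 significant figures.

After complete mixing, C₀ = (1.77·49.4 + 6.1·6.8) / 7.87 = 16.38 mg/L.
Travel time t = 4.13e+04 m / 0.96 m/s = 4.302e+04 s = 0.4979 d.
C = 16.38·exp(−1.3·0.4979) = 16.38·0.5235 = 8.575 mg/L.

8.57 mg/L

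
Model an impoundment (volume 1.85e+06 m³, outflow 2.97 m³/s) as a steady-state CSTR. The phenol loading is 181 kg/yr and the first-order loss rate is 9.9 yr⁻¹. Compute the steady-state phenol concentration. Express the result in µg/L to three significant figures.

Outflow Q = 2.97 m³/s × 3.156e+07 s/yr = 9.373e+07 m³/yr.
Steady-state CSTR mass balance: W = Q·C + k·V·C, so C = W/(Q + kV).
Q + kV = 9.373e+07 + 9.9·1.85e+06 = 1.12e+08 m³/yr.
C = 181/1.12e+08 = 1.615e-06 kg/m³ = 0.001615 mg/L = 1.615 µg/L.

1.62 µg/L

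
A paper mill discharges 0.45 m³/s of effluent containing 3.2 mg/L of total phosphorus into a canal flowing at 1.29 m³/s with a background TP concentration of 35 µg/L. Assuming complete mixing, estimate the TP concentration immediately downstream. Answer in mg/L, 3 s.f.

35 µg/L = 0.035 mg/L.
Conservation of mass across the mixing zone: C = (0.45·3.2 + 1.29·0.035) / (0.45 + 1.29) = 1.485/1.74 = 0.8535 mg/L.

0.854 mg/L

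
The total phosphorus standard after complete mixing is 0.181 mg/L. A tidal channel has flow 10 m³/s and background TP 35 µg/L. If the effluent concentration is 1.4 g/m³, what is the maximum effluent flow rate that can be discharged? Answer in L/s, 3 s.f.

35 µg/L = 0.035 mg/L.
Mass balance at complete mixing: C_std·(Q_w + Q_r) = Q_w·C_e + Q_r·C_b.
Rearranging, Q_w = Q_r·(C_std − C_b)/(C_e − C_std) = 10·(0.181 − 0.035) / (1.4 − 0.181) = 1.198 m³/s.
= 1198 L/s.

1200 L/s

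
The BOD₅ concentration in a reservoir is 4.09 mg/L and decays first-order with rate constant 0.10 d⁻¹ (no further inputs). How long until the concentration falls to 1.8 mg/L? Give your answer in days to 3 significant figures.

t = ln(C₀/C)/k = ln(4.09/1.8)/0.10 = 0.8208/0.10 = 8.208 d.

8.21 d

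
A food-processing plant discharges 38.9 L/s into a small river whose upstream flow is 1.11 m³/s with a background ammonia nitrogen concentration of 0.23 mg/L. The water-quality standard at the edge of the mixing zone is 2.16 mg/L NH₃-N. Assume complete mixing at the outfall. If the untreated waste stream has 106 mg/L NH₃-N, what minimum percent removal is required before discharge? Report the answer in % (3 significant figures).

46.0 %

38.9 L/s = 0.0389 m³/s.
Mass balance: 2.16·1.149 = 0.0389·Cₑ + 1.11·0.23.
Cₑ = (2.482 − 0.2553) / 0.0389 = 57.23 mg/L.
Required removal = 1 − 57.23/106 = 46.01 %.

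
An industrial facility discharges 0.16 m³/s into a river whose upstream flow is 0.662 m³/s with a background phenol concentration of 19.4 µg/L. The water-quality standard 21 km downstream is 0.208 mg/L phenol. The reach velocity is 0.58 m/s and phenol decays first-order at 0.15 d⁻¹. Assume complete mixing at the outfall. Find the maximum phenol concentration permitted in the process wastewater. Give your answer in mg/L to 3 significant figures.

19.4 µg/L = 0.0194 mg/L.
Travel time to the compliance point: t = 2.1e+04/0.58 = 3.621e+04 s = 0.4191 d; decay factor exp(−0.15·0.4191) = 0.9391.
So the concentration just after mixing may be at most 0.208/0.9391 = 0.2215 mg/L.
Mass balance: 0.2215·0.822 = 0.16·Cₑ + 0.662·0.0194.
Cₑ = (0.1821 − 0.01284) / 0.16 = 1.058 mg/L.

1.06 mg/L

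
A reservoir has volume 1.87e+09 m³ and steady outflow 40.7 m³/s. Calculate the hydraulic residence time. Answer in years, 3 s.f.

1.46 yr

Q = 40.7 m³/s × 3.156e+07 s/yr = 1.284e+09 m³/yr.
Hydraulic residence time τ = V/Q = 1.87e+09/1.284e+09 = 1.456 yr.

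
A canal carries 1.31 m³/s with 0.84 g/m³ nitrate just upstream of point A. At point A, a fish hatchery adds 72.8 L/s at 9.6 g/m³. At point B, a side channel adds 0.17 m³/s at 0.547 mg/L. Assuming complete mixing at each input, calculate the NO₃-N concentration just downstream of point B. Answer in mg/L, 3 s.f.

1.22 mg/L

72.8 L/s = 0.0728 m³/s.
After input A: C = (1.31·0.84 + 0.0728·9.6) / 1.383 = 1.301 mg/L.
After input B: C = (1.383·1.301 + 0.17·0.547) / 1.553 = 1.219 mg/L.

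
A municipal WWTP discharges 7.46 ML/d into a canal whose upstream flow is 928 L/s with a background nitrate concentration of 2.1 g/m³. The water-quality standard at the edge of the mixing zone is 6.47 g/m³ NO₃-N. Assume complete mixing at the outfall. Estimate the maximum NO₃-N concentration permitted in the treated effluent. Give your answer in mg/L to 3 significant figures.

53.4 mg/L

7.46 ML/d = 0.08634 m³/s.
928 L/s = 0.928 m³/s.
Mass balance: 6.47·1.014 = 0.08634·Cₑ + 0.928·2.1.
Cₑ = (6.563 − 1.949) / 0.08634 = 53.44 mg/L.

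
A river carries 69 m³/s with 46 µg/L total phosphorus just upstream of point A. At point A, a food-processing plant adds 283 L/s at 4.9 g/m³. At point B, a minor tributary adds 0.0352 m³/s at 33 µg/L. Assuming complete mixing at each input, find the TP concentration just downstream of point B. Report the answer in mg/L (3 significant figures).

0.0658 mg/L

46 µg/L = 0.046 mg/L.
283 L/s = 0.283 m³/s.
After input A: C = (69·0.046 + 0.283·4.9) / 69.28 = 0.06583 mg/L.
33 µg/L = 0.033 mg/L.
After input B: C = (69.28·0.06583 + 0.0352·0.033) / 69.32 = 0.06581 mg/L.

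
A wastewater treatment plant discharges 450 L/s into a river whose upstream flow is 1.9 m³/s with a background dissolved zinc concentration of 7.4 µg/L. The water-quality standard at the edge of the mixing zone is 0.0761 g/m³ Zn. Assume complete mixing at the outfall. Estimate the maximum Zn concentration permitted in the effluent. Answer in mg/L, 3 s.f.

450 L/s = 0.45 m³/s.
7.4 µg/L = 0.0074 mg/L.
Mass balance: 0.0761·2.35 = 0.45·Cₑ + 1.9·0.0074.
Cₑ = (0.1788 − 0.01406) / 0.45 = 0.3662 mg/L.

0.366 mg/L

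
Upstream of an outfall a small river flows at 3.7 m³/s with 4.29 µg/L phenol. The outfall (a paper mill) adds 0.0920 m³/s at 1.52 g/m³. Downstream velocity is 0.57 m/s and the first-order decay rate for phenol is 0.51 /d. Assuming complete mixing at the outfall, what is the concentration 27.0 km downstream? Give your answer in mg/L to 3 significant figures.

0.0310 mg/L

4.29 µg/L = 0.00429 mg/L.
After complete mixing, C₀ = (0.092·1.52 + 3.7·0.00429) / 3.792 = 0.04106 mg/L.
Travel time t = 2.7e+04 m / 0.57 m/s = 4.737e+04 s = 0.5482 d.
C = 0.04106·exp(−0.51·0.5482) = 0.04106·0.7561 = 0.03105 mg/L.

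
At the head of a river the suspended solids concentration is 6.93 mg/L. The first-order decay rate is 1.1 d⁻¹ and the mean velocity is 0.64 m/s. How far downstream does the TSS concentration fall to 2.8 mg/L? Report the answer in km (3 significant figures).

From C = C₀·e^(−kt), t = ln(C₀/C)/k = ln(6.93/2.8)/1.1 = 0.9062/1.1 = 0.8239 d.
Distance = v·t = 0.64 m/s × 7.118e+04 s = 4.556e+04 m = 45.56 km.

45.6 km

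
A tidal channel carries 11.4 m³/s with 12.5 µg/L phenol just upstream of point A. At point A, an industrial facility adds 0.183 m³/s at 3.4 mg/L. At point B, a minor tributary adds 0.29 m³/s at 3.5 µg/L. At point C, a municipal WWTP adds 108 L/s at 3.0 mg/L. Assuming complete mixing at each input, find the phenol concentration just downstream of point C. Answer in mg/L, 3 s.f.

0.0910 mg/L

12.5 µg/L = 0.0125 mg/L.
After input A: C = (11.4·0.0125 + 0.183·3.4) / 11.58 = 0.06602 mg/L.
3.5 µg/L = 0.0035 mg/L.
After input B: C = (11.58·0.06602 + 0.29·0.0035) / 11.87 = 0.06449 mg/L.
108 L/s = 0.108 m³/s.
After input C: C = (11.87·0.06449 + 0.108·3) / 11.98 = 0.09095 mg/L.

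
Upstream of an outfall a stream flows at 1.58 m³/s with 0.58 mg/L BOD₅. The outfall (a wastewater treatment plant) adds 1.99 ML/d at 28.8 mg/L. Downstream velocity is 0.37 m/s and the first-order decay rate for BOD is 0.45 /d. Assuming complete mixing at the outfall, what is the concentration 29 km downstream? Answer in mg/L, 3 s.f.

1.99 ML/d = 0.02303 m³/s.
After complete mixing, C₀ = (0.02303·28.8 + 1.58·0.58) / 1.603 = 0.9855 mg/L.
Travel time t = 2.9e+04 m / 0.37 m/s = 7.838e+04 s = 0.9072 d.
C = 0.9855·exp(−0.45·0.9072) = 0.9855·0.6648 = 0.6552 mg/L.

0.655 mg/L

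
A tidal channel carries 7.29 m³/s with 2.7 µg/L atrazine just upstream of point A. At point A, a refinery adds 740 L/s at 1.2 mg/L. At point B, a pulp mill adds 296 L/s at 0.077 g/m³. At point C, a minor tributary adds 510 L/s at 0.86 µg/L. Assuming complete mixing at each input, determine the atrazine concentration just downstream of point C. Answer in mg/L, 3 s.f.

0.105 mg/L

2.7 µg/L = 0.0027 mg/L.
740 L/s = 0.74 m³/s.
After input A: C = (7.29·0.0027 + 0.74·1.2) / 8.03 = 0.113 mg/L.
296 L/s = 0.296 m³/s.
After input B: C = (8.03·0.113 + 0.296·0.077) / 8.326 = 0.1118 mg/L.
510 L/s = 0.51 m³/s.
0.86 µg/L = 0.00086 mg/L.
After input C: C = (8.326·0.1118 + 0.51·0.00086) / 8.836 = 0.1054 mg/L.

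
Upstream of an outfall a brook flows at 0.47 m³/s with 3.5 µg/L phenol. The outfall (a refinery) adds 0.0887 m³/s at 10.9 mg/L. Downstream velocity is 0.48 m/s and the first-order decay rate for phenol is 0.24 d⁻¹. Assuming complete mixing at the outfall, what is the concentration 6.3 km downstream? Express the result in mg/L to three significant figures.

3.5 µg/L = 0.0035 mg/L.
After complete mixing, C₀ = (0.0887·10.9 + 0.47·0.0035) / 0.5587 = 1.733 mg/L.
Travel time t = 6300 m / 0.48 m/s = 1.312e+04 s = 0.1519 d.
C = 1.733·exp(−0.24·0.1519) = 1.733·0.9642 = 1.671 mg/L.

1.67 mg/L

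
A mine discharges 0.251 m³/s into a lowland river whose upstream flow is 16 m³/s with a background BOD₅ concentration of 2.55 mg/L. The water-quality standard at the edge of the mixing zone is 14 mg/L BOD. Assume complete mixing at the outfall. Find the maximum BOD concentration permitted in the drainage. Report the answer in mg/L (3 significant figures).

Mass balance: 14·16.25 = 0.251·Cₑ + 16·2.55.
Cₑ = (227.5 − 40.8) / 0.251 = 743.9 mg/L.

744 mg/L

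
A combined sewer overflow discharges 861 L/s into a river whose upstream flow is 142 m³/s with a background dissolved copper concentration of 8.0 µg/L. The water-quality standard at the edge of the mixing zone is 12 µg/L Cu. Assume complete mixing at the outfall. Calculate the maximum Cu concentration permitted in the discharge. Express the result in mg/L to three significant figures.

861 L/s = 0.861 m³/s.
8.0 µg/L = 0.008 mg/L.
12 µg/L = 0.012 mg/L.
Mass balance: 0.012·142.9 = 0.861·Cₑ + 142·0.008.
Cₑ = (1.714 − 1.136) / 0.861 = 0.6717 mg/L.

0.672 mg/L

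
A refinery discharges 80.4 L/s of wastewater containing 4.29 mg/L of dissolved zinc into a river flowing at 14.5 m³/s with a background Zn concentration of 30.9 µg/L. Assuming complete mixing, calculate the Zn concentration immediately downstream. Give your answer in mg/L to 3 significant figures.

0.0544 mg/L

80.4 L/s = 0.0804 m³/s.
30.9 µg/L = 0.0309 mg/L.
Conservation of mass across the mixing zone: C = (0.0804·4.29 + 14.5·0.0309) / (0.0804 + 14.5) = 0.793/14.58 = 0.05439 mg/L.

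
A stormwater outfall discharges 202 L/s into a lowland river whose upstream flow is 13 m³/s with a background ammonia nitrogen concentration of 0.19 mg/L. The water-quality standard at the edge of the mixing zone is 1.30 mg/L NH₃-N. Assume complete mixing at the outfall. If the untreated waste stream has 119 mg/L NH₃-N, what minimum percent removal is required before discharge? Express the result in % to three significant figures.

202 L/s = 0.202 m³/s.
Mass balance: 1.3·13.2 = 0.202·Cₑ + 13·0.19.
Cₑ = (17.16 − 2.47) / 0.202 = 72.74 mg/L.
Required removal = 1 − 72.74/119 = 38.88 %.

38.9 %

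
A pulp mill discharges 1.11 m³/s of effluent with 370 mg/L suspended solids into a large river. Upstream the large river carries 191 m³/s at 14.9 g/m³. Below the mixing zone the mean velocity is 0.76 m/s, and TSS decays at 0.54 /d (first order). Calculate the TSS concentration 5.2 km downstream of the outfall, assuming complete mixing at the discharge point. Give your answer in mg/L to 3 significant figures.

16.2 mg/L

After complete mixing, C₀ = (1.11·370 + 191·14.9) / 192.1 = 16.95 mg/L.
Travel time t = 5200 m / 0.76 m/s = 6842 s = 0.07919 d.
C = 16.95·exp(−0.54·0.07919) = 16.95·0.9581 = 16.24 mg/L.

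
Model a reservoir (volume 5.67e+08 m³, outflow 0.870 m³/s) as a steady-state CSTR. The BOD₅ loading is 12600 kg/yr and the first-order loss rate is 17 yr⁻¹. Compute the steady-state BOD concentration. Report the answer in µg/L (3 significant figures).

1.30 µg/L

Outflow Q = 0.870 m³/s × 3.156e+07 s/yr = 2.746e+07 m³/yr.
Steady-state CSTR mass balance: W = Q·C + k·V·C, so C = W/(Q + kV).
Q + kV = 2.746e+07 + 17·5.67e+08 = 9.666e+09 m³/yr.
C = 12600/9.666e+09 = 1.303e-06 kg/m³ = 0.001303 mg/L = 1.303 µg/L.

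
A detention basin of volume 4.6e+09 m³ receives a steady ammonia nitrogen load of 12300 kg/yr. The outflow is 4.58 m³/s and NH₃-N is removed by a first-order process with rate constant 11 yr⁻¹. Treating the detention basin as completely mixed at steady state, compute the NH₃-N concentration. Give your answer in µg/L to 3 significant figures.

0.242 µg/L

Outflow Q = 4.58 m³/s × 3.156e+07 s/yr = 1.445e+08 m³/yr.
Steady-state CSTR mass balance: W = Q·C + k·V·C, so C = W/(Q + kV).
Q + kV = 1.445e+08 + 11·4.6e+09 = 5.074e+10 m³/yr.
C = 12300/5.074e+10 = 2.424e-07 kg/m³ = 0.0002424 mg/L = 0.2424 µg/L.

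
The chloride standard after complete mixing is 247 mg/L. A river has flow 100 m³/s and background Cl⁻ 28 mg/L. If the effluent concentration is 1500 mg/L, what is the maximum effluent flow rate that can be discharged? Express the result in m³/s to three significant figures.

Mass balance at complete mixing: C_std·(Q_w + Q_r) = Q_w·C_e + Q_r·C_b.
Rearranging, Q_w = Q_r·(C_std − C_b)/(C_e − C_std) = 100·(247 − 28) / (1500 − 247) = 17.48 m³/s.

17.5 m³/s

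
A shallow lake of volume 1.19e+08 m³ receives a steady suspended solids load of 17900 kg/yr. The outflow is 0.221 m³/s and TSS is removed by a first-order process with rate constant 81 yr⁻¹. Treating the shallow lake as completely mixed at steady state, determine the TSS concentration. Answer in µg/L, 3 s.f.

1.86 µg/L

Outflow Q = 0.221 m³/s × 3.156e+07 s/yr = 6.974e+06 m³/yr.
Steady-state CSTR mass balance: W = Q·C + k·V·C, so C = W/(Q + kV).
Q + kV = 6.974e+06 + 81·1.19e+08 = 9.646e+09 m³/yr.
C = 17900/9.646e+09 = 1.856e-06 kg/m³ = 0.001856 mg/L = 1.856 µg/L.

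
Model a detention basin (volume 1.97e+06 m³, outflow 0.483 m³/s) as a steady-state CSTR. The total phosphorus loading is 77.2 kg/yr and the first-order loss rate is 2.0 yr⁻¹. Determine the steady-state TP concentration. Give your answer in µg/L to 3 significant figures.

4.02 µg/L

Outflow Q = 0.483 m³/s × 3.156e+07 s/yr = 1.524e+07 m³/yr.
Steady-state CSTR mass balance: W = Q·C + k·V·C, so C = W/(Q + kV).
Q + kV = 1.524e+07 + 2.0·1.97e+06 = 1.918e+07 m³/yr.
C = 77.2/1.918e+07 = 4.025e-06 kg/m³ = 0.004025 mg/L = 4.025 µg/L.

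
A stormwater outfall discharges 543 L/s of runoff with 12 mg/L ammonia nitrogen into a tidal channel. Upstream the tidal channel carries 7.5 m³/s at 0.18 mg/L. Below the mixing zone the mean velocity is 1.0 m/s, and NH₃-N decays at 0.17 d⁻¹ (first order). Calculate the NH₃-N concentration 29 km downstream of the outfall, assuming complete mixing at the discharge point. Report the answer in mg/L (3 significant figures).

543 L/s = 0.543 m³/s.
After complete mixing, C₀ = (0.543·12 + 7.5·0.18) / 8.043 = 0.978 mg/L.
Travel time t = 2.9e+04 m / 1.0 m/s = 2.9e+04 s = 0.3356 d.
C = 0.978·exp(−0.17·0.3356) = 0.978·0.9445 = 0.9238 mg/L.

0.924 mg/L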